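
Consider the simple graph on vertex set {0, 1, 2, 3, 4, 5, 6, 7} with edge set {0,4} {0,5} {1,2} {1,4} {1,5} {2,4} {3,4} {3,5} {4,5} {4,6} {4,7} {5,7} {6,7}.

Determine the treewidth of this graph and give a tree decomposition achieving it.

Treewidth 2.
One optimal decomposition is:
Bags: B1 = {4, 6, 7}  B2 = {4, 5, 7}  B3 = {0, 4, 5}  B4 = {3, 4, 5}  B5 = {1, 4, 5}  B6 = {1, 2, 4}
Tree: B1–B2, B2–B3, B2–B4, B4–B5, B5–B6

The largest bag has 3 vertices, giving width 2; this decomposition certifies tw(G) ≤ 2. For the lower bound, the 3 vertices {1, 2, 4} are pairwise adjacent, and any tree decomposition puts a clique entirely inside one bag — forcing width ≥ 2. Combining the bounds, tw(G) = 2.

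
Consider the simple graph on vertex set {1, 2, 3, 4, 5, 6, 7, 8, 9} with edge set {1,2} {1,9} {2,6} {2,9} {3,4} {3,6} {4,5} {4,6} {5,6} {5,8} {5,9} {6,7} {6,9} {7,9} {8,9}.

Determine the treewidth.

2

A width-2 tree decomposition is:
Bags: B1 = {5, 6, 9}  B2 = {5, 8, 9}  B3 = {2, 6, 9}  B4 = {4, 5, 6}  B5 = {6, 7, 9}  B6 = {3, 4, 6}  B7 = {1, 2, 9}
Tree: B1–B2, B1–B3, B1–B4, B3–B5, B4–B6, B3–B7
Every bag has size at most 3, so the width is 3 − 1 = 2 and tw(G) ≤ 2. On the other hand G contains the 3-clique {5, 8, 9}. A clique must lie in a single bag of any decomposition, so no decomposition can have width below 2. Therefore the treewidth is 2.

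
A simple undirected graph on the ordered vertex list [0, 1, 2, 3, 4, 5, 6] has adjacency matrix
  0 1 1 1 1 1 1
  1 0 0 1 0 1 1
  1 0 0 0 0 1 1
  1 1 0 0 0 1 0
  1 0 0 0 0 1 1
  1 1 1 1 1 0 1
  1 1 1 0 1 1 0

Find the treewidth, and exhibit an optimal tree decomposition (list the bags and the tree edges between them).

Every bag has size at most 4, so the width is 4 − 1 = 3 and tw(G) ≤ 3. On the other hand G contains the 4-clique {0, 1, 3, 5}. A clique must lie in a single bag of any decomposition, so no decomposition can have width below 3. Combining the bounds, tw(G) = 3.

Treewidth 3.
One such decomposition:
Bags: B1 = {0, 2, 5, 6}  B2 = {0, 1, 5, 6}  B3 = {0, 4, 5, 6}  B4 = {0, 1, 3, 5}
Tree: B1–B2, B2–B3, B2–B4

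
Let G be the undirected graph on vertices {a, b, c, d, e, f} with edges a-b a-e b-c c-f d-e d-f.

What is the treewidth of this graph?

2

A width-2 tree decomposition is:
Bags: B1 = {c, d, f}  B2 = {b, c, d}  B3 = {a, b, d}  B4 = {a, d, e}
Tree: B1–B2, B2–B3, B3–B4
The largest bag has 3 vertices, giving width 2; this decomposition certifies tw(G) ≤ 2. Since d–f–c–b–a–e–d is a cycle in G, G is not acyclic. Forests are exactly the graphs of treewidth ≤ 1, so tw(G) ≥ 2. Combining the bounds, tw(G) = 2.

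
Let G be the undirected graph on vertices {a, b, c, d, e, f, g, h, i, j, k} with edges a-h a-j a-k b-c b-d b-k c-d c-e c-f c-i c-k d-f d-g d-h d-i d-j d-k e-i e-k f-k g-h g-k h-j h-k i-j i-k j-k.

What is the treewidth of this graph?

A width-3 tree decomposition is:
Bags: B1 = {d, i, j, k}  B2 = {d, h, j, k}  B3 = {d, g, h, k}  B4 = {c, d, i, k}  B5 = {c, d, f, k}  B6 = {a, h, j, k}  B7 = {c, e, i, k}  B8 = {b, c, d, k}
Tree: B1–B2, B2–B3, B1–B4, B4–B5, B2–B6, B4–B7, B5–B8
Every bag has size at most 4, so the width is 4 − 1 = 3 and tw(G) ≤ 3. On the other hand G contains the 4-clique {d, g, h, k}. A clique must lie in a single bag of any decomposition, so no decomposition can have width below 3. Hence tw(G) = 3 exactly.

3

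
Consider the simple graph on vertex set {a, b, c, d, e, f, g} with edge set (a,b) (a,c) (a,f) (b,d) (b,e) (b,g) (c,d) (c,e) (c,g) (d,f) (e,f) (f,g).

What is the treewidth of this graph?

3

A width-3 tree decomposition is:
Bags: B1 = {b, c, f, g}  B2 = {b, c, d, f}  B3 = {b, c, e, f}  B4 = {a, b, c, f}
Tree: B1–B2, B2–B3, B3–B4
Every bag has size at most 4, so the width is 4 − 1 = 3 and tw(G) ≤ 3. For the lower bound: the 4 vertex sets {b,g}, {c,d}, {f}, {e} are disjoint, each induces a connected subgraph, and every pair is joined by at least one edge of G. Contracting each set to a single vertex therefore yields K_{4} as a minor, and since treewidth is minor-monotone, tw(G) ≥ tw(K_{4}) = 3. Hence tw(G) = 3 exactly.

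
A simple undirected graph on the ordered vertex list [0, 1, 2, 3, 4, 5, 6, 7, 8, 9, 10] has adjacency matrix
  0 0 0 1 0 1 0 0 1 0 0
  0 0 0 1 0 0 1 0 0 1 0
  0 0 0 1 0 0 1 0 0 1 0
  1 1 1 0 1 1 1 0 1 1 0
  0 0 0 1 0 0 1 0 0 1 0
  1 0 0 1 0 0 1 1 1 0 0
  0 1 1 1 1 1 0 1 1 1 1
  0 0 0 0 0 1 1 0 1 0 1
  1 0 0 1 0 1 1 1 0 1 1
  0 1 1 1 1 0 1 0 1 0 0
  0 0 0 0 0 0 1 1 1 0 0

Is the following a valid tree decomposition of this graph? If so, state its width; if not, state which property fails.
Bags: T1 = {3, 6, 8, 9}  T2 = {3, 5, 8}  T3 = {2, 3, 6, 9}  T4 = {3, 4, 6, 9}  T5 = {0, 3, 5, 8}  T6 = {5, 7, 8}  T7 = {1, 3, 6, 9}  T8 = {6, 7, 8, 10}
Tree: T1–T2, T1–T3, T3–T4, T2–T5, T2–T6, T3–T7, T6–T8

No — edge (6,5) lies in no bag.

A tree decomposition must satisfy three properties: every vertex lies in some bag; for every edge, both endpoints lie together in some bag; and for every vertex, the bags containing it form a connected subtree. Here edge (6,5) lies in no bag, so the decomposition is invalid.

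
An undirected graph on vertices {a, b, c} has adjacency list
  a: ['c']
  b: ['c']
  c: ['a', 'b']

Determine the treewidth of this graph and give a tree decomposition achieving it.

The largest bag has 2 vertices, giving width 1; this decomposition certifies tw(G) ≤ 1. Any graph with an edge has treewidth ≥ 1, and G has the edge c–b. Therefore the treewidth is 1.

Treewidth 1.
One such decomposition:
Bags: B1 = {b, c}  B2 = {a, c}
Tree: B1–B2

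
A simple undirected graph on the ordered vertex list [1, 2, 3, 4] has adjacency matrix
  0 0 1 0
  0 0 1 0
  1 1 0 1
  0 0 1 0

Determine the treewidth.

A width-1 tree decomposition is:
Bags: B1 = {3, 4}  B2 = {2, 3}  B3 = {1, 3}
Tree: B1–B2, B2–B3
Every bag has size at most 2, so the width is 2 − 1 = 1 and tw(G) ≤ 1. Since G has at least one edge (e.g. 3–4), it is not an edgeless graph, so tw(G) ≥ 1. Hence tw(G) = 1 exactly.

1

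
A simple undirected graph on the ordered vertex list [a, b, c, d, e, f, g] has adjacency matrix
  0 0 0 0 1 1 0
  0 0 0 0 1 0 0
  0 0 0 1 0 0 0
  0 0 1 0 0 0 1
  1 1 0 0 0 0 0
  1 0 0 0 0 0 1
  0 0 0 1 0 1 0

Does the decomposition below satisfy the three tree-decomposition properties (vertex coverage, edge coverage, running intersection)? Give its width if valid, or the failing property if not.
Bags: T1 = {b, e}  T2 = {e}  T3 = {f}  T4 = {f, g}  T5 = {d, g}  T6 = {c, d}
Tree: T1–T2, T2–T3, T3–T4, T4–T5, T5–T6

No — vertex a appears in no bag.

A tree decomposition must satisfy three properties: every vertex lies in some bag; for every edge, both endpoints lie together in some bag; and for every vertex, the bags containing it form a connected subtree. Here vertex a appears in no bag, so the decomposition is invalid.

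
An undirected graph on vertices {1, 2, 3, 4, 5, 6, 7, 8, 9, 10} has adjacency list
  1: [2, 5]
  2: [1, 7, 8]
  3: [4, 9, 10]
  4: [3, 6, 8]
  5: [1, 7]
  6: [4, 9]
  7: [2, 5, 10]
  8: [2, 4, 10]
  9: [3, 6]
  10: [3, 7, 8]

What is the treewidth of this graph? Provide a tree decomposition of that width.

Every bag has size at most 3, so the width is 3 − 1 = 2 and tw(G) ≤ 2. For the lower bound, G contains the cycle 1–5–7–2–1, so G is not a forest; only forests have treewidth ≤ 1, hence tw(G) ≥ 2. The upper and lower bounds meet at 2, so that is the treewidth.

Treewidth 2.
One optimal decomposition is:
Bags: B1 = {1, 2, 5}  B2 = {2, 5, 7}  B3 = {2, 7, 8}  B4 = {7, 8, 10}  B5 = {4, 8, 10}  B6 = {3, 4, 10}  B7 = {3, 4, 6}  B8 = {3, 6, 9}
Tree: B1–B2, B2–B3, B3–B4, B4–B5, B5–B6, B6–B7, B7–B8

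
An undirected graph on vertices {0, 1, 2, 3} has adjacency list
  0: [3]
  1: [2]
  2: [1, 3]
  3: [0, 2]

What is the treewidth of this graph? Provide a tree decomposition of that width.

Each bag holds 2 vertices, so the decomposition has width 1, which upper-bounds the treewidth. Any graph with an edge has treewidth ≥ 1, and G has the edge 1–2. Combining the bounds, tw(G) = 1.

Treewidth 1.
One such decomposition:
Bags: B1 = {1, 2}  B2 = {2, 3}  B3 = {0, 3}
Tree: B1–B2, B2–B3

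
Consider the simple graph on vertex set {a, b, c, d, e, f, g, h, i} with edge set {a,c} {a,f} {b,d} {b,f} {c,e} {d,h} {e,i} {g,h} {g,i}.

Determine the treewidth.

A width-2 tree decomposition is:
Bags: B1 = {a, b, f}  B2 = {a, b, d}  B3 = {a, d, h}  B4 = {a, g, h}  B5 = {a, g, i}  B6 = {a, e, i}  B7 = {a, c, e}
Tree: B1–B2, B2–B3, B3–B4, B4–B5, B5–B6, B6–B7
The largest bag has 3 vertices, giving width 2; this decomposition certifies tw(G) ≤ 2. For the lower bound, G contains the cycle a–f–b–d–h–g–i–e–c–a, so G is not a forest; only forests have treewidth ≤ 1, hence tw(G) ≥ 2. Combining the bounds, tw(G) = 2.

2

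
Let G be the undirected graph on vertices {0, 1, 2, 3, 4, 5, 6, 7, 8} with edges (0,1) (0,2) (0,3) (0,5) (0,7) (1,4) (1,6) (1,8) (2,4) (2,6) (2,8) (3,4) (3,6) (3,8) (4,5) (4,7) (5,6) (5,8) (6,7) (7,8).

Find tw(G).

A width-4 tree decomposition is:
Bags: B1 = {0, 4, 5, 6, 8}  B2 = {0, 4, 6, 7, 8}  B3 = {0, 1, 4, 6, 8}  B4 = {0, 2, 4, 6, 8}  B5 = {0, 3, 4, 6, 8}
Tree: B1–B2, B2–B3, B3–B4, B4–B5
Each bag holds 5 vertices, so the decomposition has width 4, which upper-bounds the treewidth. For the lower bound: the 5 vertex sets {5,8}, {6,7}, {0,1}, {4}, {2} are disjoint, each induces a connected subgraph, and every pair is joined by at least one edge of G. Contracting each set to a single vertex therefore yields K_{5} as a minor, and since treewidth is minor-monotone, tw(G) ≥ tw(K_{5}) = 4. The upper and lower bounds meet at 4, so that is the treewidth.

4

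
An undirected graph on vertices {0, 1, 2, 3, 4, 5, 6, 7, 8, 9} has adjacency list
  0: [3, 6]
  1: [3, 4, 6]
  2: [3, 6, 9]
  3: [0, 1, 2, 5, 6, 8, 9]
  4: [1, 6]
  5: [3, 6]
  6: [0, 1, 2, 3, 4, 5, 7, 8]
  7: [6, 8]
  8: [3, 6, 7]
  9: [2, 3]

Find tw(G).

A width-2 tree decomposition is:
Bags: B1 = {2, 3, 6}  B2 = {3, 5, 6}  B3 = {3, 6, 8}  B4 = {0, 3, 6}  B5 = {2, 3, 9}  B6 = {1, 3, 6}  B7 = {6, 7, 8}  B8 = {1, 4, 6}
Tree: B1–B2, B2–B3, B1–B4, B1–B5, B3–B6, B3–B7, B6–B8
Each bag holds 3 vertices, so the decomposition has width 2, which upper-bounds the treewidth. For the lower bound, the 3 vertices {2, 3, 9} are pairwise adjacent, and any tree decomposition puts a clique entirely inside one bag — forcing width ≥ 2. Therefore the treewidth is 2.

2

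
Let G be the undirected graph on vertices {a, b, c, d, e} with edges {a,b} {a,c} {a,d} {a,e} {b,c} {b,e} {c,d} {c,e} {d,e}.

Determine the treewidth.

3

A width-3 tree decomposition is:
Bags: B1 = {a, c, d, e}  B2 = {a, b, c, e}
Tree: B1–B2
The largest bag has 4 vertices, giving width 3; this decomposition certifies tw(G) ≤ 3. On the other hand G contains the 4-clique {a, c, d, e}. A clique must lie in a single bag of any decomposition, so no decomposition can have width below 3. Hence tw(G) = 3 exactly.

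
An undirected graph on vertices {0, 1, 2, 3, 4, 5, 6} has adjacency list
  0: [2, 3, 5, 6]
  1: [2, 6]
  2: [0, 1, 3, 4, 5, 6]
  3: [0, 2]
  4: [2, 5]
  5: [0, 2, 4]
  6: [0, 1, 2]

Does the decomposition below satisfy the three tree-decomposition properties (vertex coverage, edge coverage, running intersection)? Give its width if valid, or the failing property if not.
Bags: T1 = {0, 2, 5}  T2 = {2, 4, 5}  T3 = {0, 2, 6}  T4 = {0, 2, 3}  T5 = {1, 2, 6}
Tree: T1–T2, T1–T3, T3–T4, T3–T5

Vertex coverage: the bags together contain {0, 1, 2, 3, 4, 5, 6}, the full vertex set. Edge coverage: each edge of G has both endpoints in at least one bag. Running intersection: for every vertex, the bags containing it form a connected subtree. All three properties hold, so this is a valid tree decomposition of width max|bag| − 1 = 2, and hence tw(G) ≤ 2.

Yes; width 2.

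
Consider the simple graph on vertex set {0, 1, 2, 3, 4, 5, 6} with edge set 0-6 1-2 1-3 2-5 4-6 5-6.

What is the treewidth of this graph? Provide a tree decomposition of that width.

Every bag has size at most 2, so the width is 2 − 1 = 1 and tw(G) ≤ 1. Any graph with an edge has treewidth ≥ 1, and G has the edge 6–4. Therefore the treewidth is 1.

Treewidth 1.
One optimal decomposition is:
Bags: B1 = {4, 6}  B2 = {0, 6}  B3 = {5, 6}  B4 = {2, 5}  B5 = {1, 2}  B6 = {1, 3}
Tree: B1–B2, B1–B3, B3–B4, B4–B5, B5–B6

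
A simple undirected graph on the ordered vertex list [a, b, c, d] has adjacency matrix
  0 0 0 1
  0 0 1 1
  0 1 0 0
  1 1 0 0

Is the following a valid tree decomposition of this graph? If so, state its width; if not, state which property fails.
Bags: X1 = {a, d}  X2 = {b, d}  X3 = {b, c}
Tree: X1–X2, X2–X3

Vertex coverage: the bags together contain {a, b, c, d}, the full vertex set. Edge coverage: each edge of G has both endpoints in at least one bag. Running intersection: for every vertex, the bags containing it form a connected subtree. All three properties hold, so this is a valid tree decomposition of width max|bag| − 1 = 1, and hence tw(G) ≤ 1.

Yes; width 1.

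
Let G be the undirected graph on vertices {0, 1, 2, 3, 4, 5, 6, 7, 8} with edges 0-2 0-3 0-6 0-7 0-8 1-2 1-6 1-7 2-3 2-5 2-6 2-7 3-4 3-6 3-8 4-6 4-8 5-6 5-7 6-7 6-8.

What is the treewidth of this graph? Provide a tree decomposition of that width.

Each bag holds 4 vertices, so the decomposition has width 3, which upper-bounds the treewidth. On the other hand G contains the 4-clique {0, 3, 6, 8}. A clique must lie in a single bag of any decomposition, so no decomposition can have width below 3. Hence tw(G) = 3 exactly.

Treewidth 3.
One optimal decomposition is:
Bags: B1 = {0, 2, 3, 6}  B2 = {0, 2, 6, 7}  B3 = {0, 3, 6, 8}  B4 = {1, 2, 6, 7}  B5 = {3, 4, 6, 8}  B6 = {2, 5, 6, 7}
Tree: B1–B2, B1–B3, B2–B4, B3–B5, B2–B6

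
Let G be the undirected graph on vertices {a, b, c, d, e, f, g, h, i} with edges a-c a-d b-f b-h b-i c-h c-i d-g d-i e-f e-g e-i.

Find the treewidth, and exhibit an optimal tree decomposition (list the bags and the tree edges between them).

Treewidth 3.
One optimal decomposition is:
Bags: B1 = {d, e, f, g}  B2 = {d, e, f, i}  B3 = {b, d, f, i}  B4 = {a, b, d, i}  B5 = {a, b, c, i}  B6 = {a, b, c, h}
Tree: B1–B2, B2–B3, B3–B4, B4–B5, B5–B6

Every bag has size at most 4, so the width is 4 − 1 = 3 and tw(G) ≤ 3. For the lower bound: the 4 vertex sets {e,f,g}, {d}, {i}, {a,b,c,h} are disjoint, each induces a connected subgraph, and every pair is joined by at least one edge of G. Contracting each set to a single vertex therefore yields K_{4} as a minor, and since treewidth is minor-monotone, tw(G) ≥ tw(K_{4}) = 3. The upper and lower bounds meet at 3, so that is the treewidth.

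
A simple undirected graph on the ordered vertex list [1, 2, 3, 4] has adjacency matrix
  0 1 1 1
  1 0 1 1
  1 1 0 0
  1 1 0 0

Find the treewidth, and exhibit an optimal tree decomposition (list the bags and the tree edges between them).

Treewidth 2.
One optimal decomposition is:
Bags: B1 = {1, 2, 4}  B2 = {1, 2, 3}
Tree: B1–B2

Each bag holds 3 vertices, so the decomposition has width 2, which upper-bounds the treewidth. On the other hand G contains the 3-clique {1, 2, 3}. A clique must lie in a single bag of any decomposition, so no decomposition can have width below 2. Combining the bounds, tw(G) = 2.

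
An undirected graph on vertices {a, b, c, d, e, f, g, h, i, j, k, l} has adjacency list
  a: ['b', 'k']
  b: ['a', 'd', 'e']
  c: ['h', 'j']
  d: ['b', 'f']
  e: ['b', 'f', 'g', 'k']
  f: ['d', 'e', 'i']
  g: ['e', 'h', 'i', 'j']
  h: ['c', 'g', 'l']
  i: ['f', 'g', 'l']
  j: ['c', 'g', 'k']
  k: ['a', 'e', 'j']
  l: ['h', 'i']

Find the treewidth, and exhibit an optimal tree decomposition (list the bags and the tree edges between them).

Treewidth 3.
One such decomposition:
Bags: B1 = {a, b, d, k}  B2 = {b, d, e, k}  B3 = {d, e, f, k}  B4 = {e, f, j, k}  B5 = {e, f, g, j}  B6 = {f, g, i, j}  B7 = {c, g, i, j}  B8 = {c, g, h, i}  B9 = {c, h, i, l}
Tree: B1–B2, B2–B3, B3–B4, B4–B5, B5–B6, B6–B7, B7–B8, B8–B9

Each bag holds 4 vertices, so the decomposition has width 3, which upper-bounds the treewidth. For the lower bound: the 4 vertex sets {a,b,d}, {k}, {e}, {f,g,i,j} are disjoint, each induces a connected subgraph, and every pair is joined by at least one edge of G. Contracting each set to a single vertex therefore yields K_{4} as a minor, and since treewidth is minor-monotone, tw(G) ≥ tw(K_{4}) = 3. Therefore the treewidth is 3.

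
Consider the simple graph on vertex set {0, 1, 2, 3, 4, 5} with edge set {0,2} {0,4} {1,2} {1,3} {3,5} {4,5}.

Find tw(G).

2

A width-2 tree decomposition is:
Bags: B1 = {1, 2, 3}  B2 = {2, 3, 5}  B3 = {2, 4, 5}  B4 = {0, 2, 4}
Tree: B1–B2, B2–B3, B3–B4
The largest bag has 3 vertices, giving width 2; this decomposition certifies tw(G) ≤ 2. Since 2–1–3–5–4–0–2 is a cycle in G, G is not acyclic. Forests are exactly the graphs of treewidth ≤ 1, so tw(G) ≥ 2. Hence tw(G) = 2 exactly.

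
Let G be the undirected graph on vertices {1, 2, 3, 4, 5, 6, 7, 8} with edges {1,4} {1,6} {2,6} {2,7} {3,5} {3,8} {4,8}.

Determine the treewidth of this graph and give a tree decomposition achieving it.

Every bag has size at most 2, so the width is 2 − 1 = 1 and tw(G) ≤ 1. G has an edge, so its treewidth is at least 1. Combining the bounds, tw(G) = 1.

Treewidth 1.
One such decomposition:
Bags: B1 = {2, 7}  B2 = {2, 6}  B3 = {1, 6}  B4 = {1, 4}  B5 = {4, 8}  B6 = {3, 8}  B7 = {3, 5}
Tree: B1–B2, B2–B3, B3–B4, B4–B5, B5–B6, B6–B7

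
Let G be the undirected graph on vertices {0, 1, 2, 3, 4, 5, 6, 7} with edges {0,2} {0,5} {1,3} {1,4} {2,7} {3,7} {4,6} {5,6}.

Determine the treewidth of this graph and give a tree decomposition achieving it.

Treewidth 2.
One such decomposition:
Bags: B1 = {4, 5, 6}  B2 = {0, 4, 5}  B3 = {0, 2, 4}  B4 = {2, 4, 7}  B5 = {3, 4, 7}  B6 = {1, 3, 4}
Tree: B1–B2, B2–B3, B3–B4, B4–B5, B5–B6

Every bag has size at most 3, so the width is 3 − 1 = 2 and tw(G) ≤ 2. Since 4–6–5–0–2–7–3–1–4 is a cycle in G, G is not acyclic. Forests are exactly the graphs of treewidth ≤ 1, so tw(G) ≥ 2. Combining the bounds, tw(G) = 2.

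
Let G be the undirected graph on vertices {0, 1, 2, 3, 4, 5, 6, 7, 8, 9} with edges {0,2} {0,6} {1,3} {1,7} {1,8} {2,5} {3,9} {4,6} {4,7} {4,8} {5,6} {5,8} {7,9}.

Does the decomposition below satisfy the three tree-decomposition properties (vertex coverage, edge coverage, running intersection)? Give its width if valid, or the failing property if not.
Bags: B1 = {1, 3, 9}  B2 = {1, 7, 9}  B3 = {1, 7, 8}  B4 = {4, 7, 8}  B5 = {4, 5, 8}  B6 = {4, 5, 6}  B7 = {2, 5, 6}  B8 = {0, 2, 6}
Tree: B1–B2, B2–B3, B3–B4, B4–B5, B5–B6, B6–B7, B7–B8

Yes; width 2.

Vertex coverage: the bags together contain {0, 1, 2, 3, 4, 5, 6, 7, 8, 9}, the full vertex set. Edge coverage: each edge of G has both endpoints in at least one bag. Running intersection: for every vertex, the bags containing it form a connected subtree. All three properties hold, so this is a valid tree decomposition of width max|bag| − 1 = 2, and hence tw(G) ≤ 2.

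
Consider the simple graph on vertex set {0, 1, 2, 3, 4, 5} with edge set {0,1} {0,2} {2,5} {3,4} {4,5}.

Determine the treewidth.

1

A width-1 tree decomposition is:
Bags: B1 = {3, 4}  B2 = {4, 5}  B3 = {2, 5}  B4 = {0, 2}  B5 = {0, 1}
Tree: B1–B2, B2–B3, B3–B4, B4–B5
The largest bag has 2 vertices, giving width 1; this decomposition certifies tw(G) ≤ 1. Since G has at least one edge (e.g. 3–4), it is not an edgeless graph, so tw(G) ≥ 1. Combining the bounds, tw(G) = 1.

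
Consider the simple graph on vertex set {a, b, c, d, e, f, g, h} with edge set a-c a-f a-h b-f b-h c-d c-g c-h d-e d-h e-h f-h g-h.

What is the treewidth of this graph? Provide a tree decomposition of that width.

Each bag holds 3 vertices, so the decomposition has width 2, which upper-bounds the treewidth. Conversely, {d, e, h} is a clique of size 3, and the vertices of any clique must share a bag in every tree decomposition; so some bag has ≥ 3 vertices and tw(G) ≥ 2. Combining the bounds, tw(G) = 2.

Treewidth 2.
Bags: B1 = {a, f, h}  B2 = {b, f, h}  B3 = {a, c, h}  B4 = {c, g, h}  B5 = {c, d, h}  B6 = {d, e, h}
Tree: B1–B2, B1–B3, B3–B4, B3–B5, B5–B6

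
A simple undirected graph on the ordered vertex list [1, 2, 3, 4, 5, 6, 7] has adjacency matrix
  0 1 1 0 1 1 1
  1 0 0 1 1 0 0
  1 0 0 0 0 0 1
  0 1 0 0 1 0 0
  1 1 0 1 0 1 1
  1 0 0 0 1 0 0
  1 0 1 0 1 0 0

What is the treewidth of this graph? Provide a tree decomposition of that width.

Each bag holds 3 vertices, so the decomposition has width 2, which upper-bounds the treewidth. On the other hand G contains the 3-clique {1, 3, 7}. A clique must lie in a single bag of any decomposition, so no decomposition can have width below 2. Hence tw(G) = 2 exactly.

Treewidth 2.
One such decomposition:
Bags: B1 = {1, 5, 7}  B2 = {1, 3, 7}  B3 = {1, 5, 6}  B4 = {1, 2, 5}  B5 = {2, 4, 5}
Tree: B1–B2, B1–B3, B1–B4, B4–B5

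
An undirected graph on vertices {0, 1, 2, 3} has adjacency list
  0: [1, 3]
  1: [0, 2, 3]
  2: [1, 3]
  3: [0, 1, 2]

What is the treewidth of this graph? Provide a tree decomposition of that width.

Treewidth 2.
Bags: B1 = {0, 1, 3}  B2 = {1, 2, 3}
Tree: B1–B2

The largest bag has 3 vertices, giving width 2; this decomposition certifies tw(G) ≤ 2. For the lower bound, the 3 vertices {0, 1, 3} are pairwise adjacent, and any tree decomposition puts a clique entirely inside one bag — forcing width ≥ 2. The upper and lower bounds meet at 2, so that is the treewidth.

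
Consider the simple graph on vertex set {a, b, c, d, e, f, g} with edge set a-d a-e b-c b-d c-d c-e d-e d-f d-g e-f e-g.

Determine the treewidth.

2

A width-2 tree decomposition is:
Bags: B1 = {c, d, e}  B2 = {b, c, d}  B3 = {a, d, e}  B4 = {d, e, f}  B5 = {d, e, g}
Tree: B1–B2, B1–B3, B1–B4, B4–B5
Every bag has size at most 3, so the width is 3 − 1 = 2 and tw(G) ≤ 2. For the lower bound, the 3 vertices {d, e, g} are pairwise adjacent, and any tree decomposition puts a clique entirely inside one bag — forcing width ≥ 2. Combining the bounds, tw(G) = 2.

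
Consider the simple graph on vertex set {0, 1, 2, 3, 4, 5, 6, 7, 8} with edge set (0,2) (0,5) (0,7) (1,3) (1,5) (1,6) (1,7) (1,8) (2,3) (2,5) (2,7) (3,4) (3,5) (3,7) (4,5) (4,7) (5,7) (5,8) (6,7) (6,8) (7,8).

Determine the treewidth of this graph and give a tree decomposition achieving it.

Treewidth 3.
One optimal decomposition is:
Bags: B1 = {1, 3, 5, 7}  B2 = {2, 3, 5, 7}  B3 = {1, 5, 7, 8}  B4 = {0, 2, 5, 7}  B5 = {3, 4, 5, 7}  B6 = {1, 6, 7, 8}
Tree: B1–B2, B1–B3, B2–B4, B1–B5, B3–B6

Every bag has size at most 4, so the width is 4 − 1 = 3 and tw(G) ≤ 3. On the other hand G contains the 4-clique {0, 2, 5, 7}. A clique must lie in a single bag of any decomposition, so no decomposition can have width below 3. Therefore the treewidth is 3.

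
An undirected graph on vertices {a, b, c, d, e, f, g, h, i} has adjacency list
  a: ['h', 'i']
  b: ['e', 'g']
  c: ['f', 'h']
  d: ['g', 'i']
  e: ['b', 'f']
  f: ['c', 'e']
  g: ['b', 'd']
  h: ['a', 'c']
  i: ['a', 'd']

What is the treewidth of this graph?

A width-2 tree decomposition is:
Bags: B1 = {a, h, i}  B2 = {c, h, i}  B3 = {c, f, i}  B4 = {e, f, i}  B5 = {b, e, i}  B6 = {b, g, i}  B7 = {d, g, i}
Tree: B1–B2, B2–B3, B3–B4, B4–B5, B5–B6, B6–B7
Each bag holds 3 vertices, so the decomposition has width 2, which upper-bounds the treewidth. For the lower bound, G contains the cycle i–a–h–c–f–e–b–g–d–i, so G is not a forest; only forests have treewidth ≤ 1, hence tw(G) ≥ 2. Hence tw(G) = 2 exactly.

2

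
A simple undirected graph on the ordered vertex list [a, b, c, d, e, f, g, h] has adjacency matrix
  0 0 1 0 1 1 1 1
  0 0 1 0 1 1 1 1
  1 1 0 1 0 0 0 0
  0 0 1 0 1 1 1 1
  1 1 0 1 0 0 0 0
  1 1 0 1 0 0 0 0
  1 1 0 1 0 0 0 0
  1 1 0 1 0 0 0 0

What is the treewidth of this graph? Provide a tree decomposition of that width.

Treewidth 3.
Bags: B1 = {a, b, c, d}  B2 = {a, b, d, f}  B3 = {a, b, d, g}  B4 = {a, b, d, h}  B5 = {a, b, d, e}
Tree: B1–B2, B2–B3, B3–B4, B4–B5

Each bag holds 4 vertices, so the decomposition has width 3, which upper-bounds the treewidth. For the lower bound: the 4 vertex sets {c,d}, {a,f}, {b}, {g} are disjoint, each induces a connected subgraph, and every pair is joined by at least one edge of G. Contracting each set to a single vertex therefore yields K_{4} as a minor, and since treewidth is minor-monotone, tw(G) ≥ tw(K_{4}) = 3. Combining the bounds, tw(G) = 3.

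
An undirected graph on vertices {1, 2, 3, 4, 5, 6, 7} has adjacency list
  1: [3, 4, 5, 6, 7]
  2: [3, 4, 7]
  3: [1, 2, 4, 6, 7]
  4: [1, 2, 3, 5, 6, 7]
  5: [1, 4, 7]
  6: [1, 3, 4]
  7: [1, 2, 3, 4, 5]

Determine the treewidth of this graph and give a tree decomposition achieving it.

The largest bag has 4 vertices, giving width 3; this decomposition certifies tw(G) ≤ 3. Conversely, {1, 3, 4, 6} is a clique of size 4, and the vertices of any clique must share a bag in every tree decomposition; so some bag has ≥ 4 vertices and tw(G) ≥ 3. Hence tw(G) = 3 exactly.

Treewidth 3.
One such decomposition:
Bags: B1 = {2, 3, 4, 7}  B2 = {1, 3, 4, 7}  B3 = {1, 4, 5, 7}  B4 = {1, 3, 4, 6}
Tree: B1–B2, B2–B3, B2–B4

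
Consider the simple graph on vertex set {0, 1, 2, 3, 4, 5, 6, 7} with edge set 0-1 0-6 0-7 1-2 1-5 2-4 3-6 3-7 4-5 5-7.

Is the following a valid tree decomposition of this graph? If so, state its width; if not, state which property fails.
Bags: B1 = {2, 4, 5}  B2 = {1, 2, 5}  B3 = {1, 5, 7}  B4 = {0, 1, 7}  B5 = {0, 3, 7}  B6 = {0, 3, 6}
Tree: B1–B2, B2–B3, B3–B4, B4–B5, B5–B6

Yes; width 2.

Every vertex of G appears in some bag (union = {0, 1, 2, 3, 4, 5, 6, 7}); every edge is covered by a bag; and for each vertex v the set of bags containing v is connected in the bag tree. The decomposition is therefore valid. The largest bag has 3 vertices, so the width is 2.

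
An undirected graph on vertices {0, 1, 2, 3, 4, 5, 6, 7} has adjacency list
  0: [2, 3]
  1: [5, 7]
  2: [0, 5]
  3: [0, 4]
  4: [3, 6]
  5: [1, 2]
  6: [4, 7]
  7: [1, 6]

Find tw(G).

2

A width-2 tree decomposition is:
Bags: B1 = {0, 3, 4}  B2 = {0, 4, 6}  B3 = {0, 6, 7}  B4 = {0, 1, 7}  B5 = {0, 1, 5}  B6 = {0, 2, 5}
Tree: B1–B2, B2–B3, B3–B4, B4–B5, B5–B6
Every bag has size at most 3, so the width is 3 − 1 = 2 and tw(G) ≤ 2. For the lower bound, G contains the cycle 0–3–4–6–7–1–5–2–0, so G is not a forest; only forests have treewidth ≤ 1, hence tw(G) ≥ 2. Combining the bounds, tw(G) = 2.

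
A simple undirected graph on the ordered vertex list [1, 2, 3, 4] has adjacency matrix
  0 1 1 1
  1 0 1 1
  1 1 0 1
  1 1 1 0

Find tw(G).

A width-3 tree decomposition is:
Bags: B1 = {1, 2, 3, 4}
Tree: (single bag)
With just one bag of size 4, the width is 4 − 1 = 3, so tw(G) ≤ 3. For the lower bound, the 4 vertices {1, 2, 3, 4} are pairwise adjacent, and any tree decomposition puts a clique entirely inside one bag — forcing width ≥ 3. Hence tw(G) = 3 exactly.

3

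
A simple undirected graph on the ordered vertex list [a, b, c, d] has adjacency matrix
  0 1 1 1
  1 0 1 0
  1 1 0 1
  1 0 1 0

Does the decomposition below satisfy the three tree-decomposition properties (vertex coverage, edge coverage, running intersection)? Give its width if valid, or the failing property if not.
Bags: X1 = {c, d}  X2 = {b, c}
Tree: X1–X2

A tree decomposition must satisfy three properties: every vertex lies in some bag; for every edge, both endpoints lie together in some bag; and for every vertex, the bags containing it form a connected subtree. Here vertex a appears in no bag, so the decomposition is invalid.

No — vertex a appears in no bag.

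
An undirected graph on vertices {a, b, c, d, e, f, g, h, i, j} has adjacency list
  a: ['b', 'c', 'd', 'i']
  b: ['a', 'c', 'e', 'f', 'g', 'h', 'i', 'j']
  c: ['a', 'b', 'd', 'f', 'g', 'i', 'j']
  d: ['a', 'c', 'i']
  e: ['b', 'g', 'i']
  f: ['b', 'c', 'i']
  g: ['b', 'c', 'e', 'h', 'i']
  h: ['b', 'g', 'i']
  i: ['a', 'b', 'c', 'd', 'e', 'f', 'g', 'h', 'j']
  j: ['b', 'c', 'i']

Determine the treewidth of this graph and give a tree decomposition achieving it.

Every bag has size at most 4, so the width is 4 − 1 = 3 and tw(G) ≤ 3. On the other hand G contains the 4-clique {a, c, d, i}. A clique must lie in a single bag of any decomposition, so no decomposition can have width below 3. Combining the bounds, tw(G) = 3.

Treewidth 3.
Bags: B1 = {b, c, f, i}  B2 = {a, b, c, i}  B3 = {b, c, i, j}  B4 = {b, c, g, i}  B5 = {b, e, g, i}  B6 = {b, g, h, i}  B7 = {a, c, d, i}
Tree: B1–B2, B1–B3, B3–B4, B4–B5, B5–B6, B2–B7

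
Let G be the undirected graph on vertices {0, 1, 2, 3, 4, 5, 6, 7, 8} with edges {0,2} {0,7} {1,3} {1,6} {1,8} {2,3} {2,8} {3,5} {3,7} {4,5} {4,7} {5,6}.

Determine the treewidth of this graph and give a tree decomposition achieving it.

Treewidth 3.
Bags: B1 = {1, 5, 6, 8}  B2 = {1, 3, 5, 8}  B3 = {2, 3, 5, 8}  B4 = {2, 3, 4, 5}  B5 = {2, 3, 4, 7}  B6 = {0, 2, 4, 7}
Tree: B1–B2, B2–B3, B3–B4, B4–B5, B5–B6

Every bag has size at most 4, so the width is 4 − 1 = 3 and tw(G) ≤ 3. For the lower bound: the 4 vertex sets {1,6,8}, {5}, {3}, {0,2,4,7} are disjoint, each induces a connected subgraph, and every pair is joined by at least one edge of G. Contracting each set to a single vertex therefore yields K_{4} as a minor, and since treewidth is minor-monotone, tw(G) ≥ tw(K_{4}) = 3. Hence tw(G) = 3 exactly.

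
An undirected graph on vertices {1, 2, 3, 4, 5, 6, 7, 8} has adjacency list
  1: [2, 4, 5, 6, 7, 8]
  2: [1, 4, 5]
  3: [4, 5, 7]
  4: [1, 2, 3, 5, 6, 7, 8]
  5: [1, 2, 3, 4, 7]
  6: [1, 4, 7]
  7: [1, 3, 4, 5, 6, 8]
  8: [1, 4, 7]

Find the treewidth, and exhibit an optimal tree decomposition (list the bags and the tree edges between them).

Treewidth 3.
One such decomposition:
Bags: B1 = {1, 4, 5, 7}  B2 = {1, 2, 4, 5}  B3 = {3, 4, 5, 7}  B4 = {1, 4, 6, 7}  B5 = {1, 4, 7, 8}
Tree: B1–B2, B1–B3, B1–B4, B4–B5

The largest bag has 4 vertices, giving width 3; this decomposition certifies tw(G) ≤ 3. For the lower bound, the 4 vertices {1, 2, 4, 5} are pairwise adjacent, and any tree decomposition puts a clique entirely inside one bag — forcing width ≥ 3. Combining the bounds, tw(G) = 3.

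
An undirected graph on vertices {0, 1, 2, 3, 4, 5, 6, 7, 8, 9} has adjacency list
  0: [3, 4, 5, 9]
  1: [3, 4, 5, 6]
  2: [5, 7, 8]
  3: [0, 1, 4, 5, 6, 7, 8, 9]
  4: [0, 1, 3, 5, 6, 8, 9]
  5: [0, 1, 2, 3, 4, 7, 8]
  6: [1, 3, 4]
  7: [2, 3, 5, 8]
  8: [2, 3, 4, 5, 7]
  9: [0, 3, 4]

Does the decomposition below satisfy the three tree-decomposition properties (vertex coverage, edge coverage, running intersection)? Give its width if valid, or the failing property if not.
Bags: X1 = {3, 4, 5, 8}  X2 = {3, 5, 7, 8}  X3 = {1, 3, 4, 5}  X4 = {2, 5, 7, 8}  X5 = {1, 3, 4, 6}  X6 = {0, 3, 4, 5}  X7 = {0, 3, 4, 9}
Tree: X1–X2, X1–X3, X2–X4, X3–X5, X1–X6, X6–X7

Yes; width 3.

Every vertex of G appears in some bag (union = {0, 1, 2, 3, 4, 5, 6, 7, 8, 9}); every edge is covered by a bag; and for each vertex v the set of bags containing v is connected in the bag tree. The decomposition is therefore valid. The largest bag has 4 vertices, so the width is 3.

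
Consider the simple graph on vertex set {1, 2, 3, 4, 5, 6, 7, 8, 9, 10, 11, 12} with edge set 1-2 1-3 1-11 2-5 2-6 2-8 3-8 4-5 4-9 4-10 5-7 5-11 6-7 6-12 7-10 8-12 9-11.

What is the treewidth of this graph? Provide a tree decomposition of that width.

Every bag has size at most 4, so the width is 4 − 1 = 3 and tw(G) ≤ 3. For the lower bound: the 4 vertex sets {3,8,12}, {1}, {2}, {5,6,7,11} are disjoint, each induces a connected subgraph, and every pair is joined by at least one edge of G. Contracting each set to a single vertex therefore yields K_{4} as a minor, and since treewidth is minor-monotone, tw(G) ≥ tw(K_{4}) = 3. Hence tw(G) = 3 exactly.

Treewidth 3.
One such decomposition:
Bags: B1 = {1, 3, 8, 12}  B2 = {1, 2, 8, 12}  B3 = {1, 2, 6, 12}  B4 = {1, 2, 6, 11}  B5 = {2, 5, 6, 11}  B6 = {5, 6, 7, 11}  B7 = {5, 7, 9, 11}  B8 = {4, 5, 7, 9}  B9 = {4, 7, 9, 10}
Tree: B1–B2, B2–B3, B3–B4, B4–B5, B5–B6, B6–B7, B7–B8, B8–B9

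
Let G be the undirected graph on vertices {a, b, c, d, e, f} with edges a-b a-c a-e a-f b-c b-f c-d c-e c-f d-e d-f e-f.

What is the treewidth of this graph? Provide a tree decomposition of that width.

Treewidth 3.
Bags: B1 = {c, d, e, f}  B2 = {a, c, e, f}  B3 = {a, b, c, f}
Tree: B1–B2, B2–B3

Each bag holds 4 vertices, so the decomposition has width 3, which upper-bounds the treewidth. On the other hand G contains the 4-clique {c, d, e, f}. A clique must lie in a single bag of any decomposition, so no decomposition can have width below 3. Hence tw(G) = 3 exactly.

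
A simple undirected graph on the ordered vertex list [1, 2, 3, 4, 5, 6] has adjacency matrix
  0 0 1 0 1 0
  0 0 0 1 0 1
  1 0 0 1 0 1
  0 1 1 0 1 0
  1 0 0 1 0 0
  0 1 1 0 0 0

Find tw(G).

2

A width-2 tree decomposition is:
Bags: B1 = {2, 3, 6}  B2 = {2, 3, 4}  B3 = {1, 3, 4}  B4 = {1, 4, 5}
Tree: B1–B2, B2–B3, B3–B4
Every bag has size at most 3, so the width is 3 − 1 = 2 and tw(G) ≤ 2. For the lower bound, G contains the cycle 6–2–4–3–6, so G is not a forest; only forests have treewidth ≤ 1, hence tw(G) ≥ 2. The upper and lower bounds meet at 2, so that is the treewidth.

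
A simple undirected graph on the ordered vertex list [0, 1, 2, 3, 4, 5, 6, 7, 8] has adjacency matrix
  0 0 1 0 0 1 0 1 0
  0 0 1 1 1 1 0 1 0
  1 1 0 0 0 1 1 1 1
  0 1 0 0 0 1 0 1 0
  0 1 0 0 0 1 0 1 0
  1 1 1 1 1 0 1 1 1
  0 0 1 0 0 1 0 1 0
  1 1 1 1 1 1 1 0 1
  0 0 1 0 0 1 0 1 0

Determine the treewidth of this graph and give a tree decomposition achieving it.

Each bag holds 4 vertices, so the decomposition has width 3, which upper-bounds the treewidth. On the other hand G contains the 4-clique {0, 2, 5, 7}. A clique must lie in a single bag of any decomposition, so no decomposition can have width below 3. Therefore the treewidth is 3.

Treewidth 3.
One such decomposition:
Bags: B1 = {2, 5, 6, 7}  B2 = {0, 2, 5, 7}  B3 = {1, 2, 5, 7}  B4 = {2, 5, 7, 8}  B5 = {1, 3, 5, 7}  B6 = {1, 4, 5, 7}
Tree: B1–B2, B2–B3, B1–B4, B3–B5, B5–B6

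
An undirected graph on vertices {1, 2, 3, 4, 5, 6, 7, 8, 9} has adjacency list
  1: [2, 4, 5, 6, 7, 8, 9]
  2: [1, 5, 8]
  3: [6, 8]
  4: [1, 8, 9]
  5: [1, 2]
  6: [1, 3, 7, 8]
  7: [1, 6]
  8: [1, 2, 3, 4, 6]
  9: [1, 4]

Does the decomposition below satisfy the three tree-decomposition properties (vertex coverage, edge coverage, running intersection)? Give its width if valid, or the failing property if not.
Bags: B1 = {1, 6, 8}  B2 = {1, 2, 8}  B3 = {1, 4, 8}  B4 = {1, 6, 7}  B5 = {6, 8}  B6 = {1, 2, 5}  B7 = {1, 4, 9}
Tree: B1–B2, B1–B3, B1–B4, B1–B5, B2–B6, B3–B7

No — vertex 3 appears in no bag.

A tree decomposition must satisfy three properties: every vertex lies in some bag; for every edge, both endpoints lie together in some bag; and for every vertex, the bags containing it form a connected subtree. Here vertex 3 appears in no bag, so the decomposition is invalid.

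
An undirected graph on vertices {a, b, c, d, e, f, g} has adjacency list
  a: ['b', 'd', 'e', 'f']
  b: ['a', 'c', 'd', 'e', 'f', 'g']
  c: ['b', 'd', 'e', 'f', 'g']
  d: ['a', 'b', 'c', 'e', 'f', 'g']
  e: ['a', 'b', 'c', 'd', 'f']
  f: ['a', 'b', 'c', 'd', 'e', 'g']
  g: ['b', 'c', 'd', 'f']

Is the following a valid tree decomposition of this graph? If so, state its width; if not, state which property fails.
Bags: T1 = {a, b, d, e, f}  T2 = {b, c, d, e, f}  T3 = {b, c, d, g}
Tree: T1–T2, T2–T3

A tree decomposition must satisfy three properties: every vertex lies in some bag; for every edge, both endpoints lie together in some bag; and for every vertex, the bags containing it form a connected subtree. Here edge (f,g) lies in no bag, so the decomposition is invalid.

No — edge (f,g) lies in no bag.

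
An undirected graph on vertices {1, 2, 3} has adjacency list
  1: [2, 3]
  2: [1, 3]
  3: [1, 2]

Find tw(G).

2

A width-2 tree decomposition is:
Bags: B1 = {1, 2, 3}
Tree: (single bag)
With just one bag of size 3, the width is 3 − 1 = 2, so tw(G) ≤ 2. For the lower bound, the 3 vertices {1, 2, 3} are pairwise adjacent, and any tree decomposition puts a clique entirely inside one bag — forcing width ≥ 2. Hence tw(G) = 2 exactly.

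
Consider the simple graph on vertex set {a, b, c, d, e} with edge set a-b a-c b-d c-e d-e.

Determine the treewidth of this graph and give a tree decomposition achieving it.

Treewidth 2.
Bags: B1 = {b, d, e}  B2 = {a, b, e}  B3 = {a, c, e}
Tree: B1–B2, B2–B3

Each bag holds 3 vertices, so the decomposition has width 2, which upper-bounds the treewidth. For the lower bound, G contains the cycle e–d–b–a–c–e, so G is not a forest; only forests have treewidth ≤ 1, hence tw(G) ≥ 2. Therefore the treewidth is 2.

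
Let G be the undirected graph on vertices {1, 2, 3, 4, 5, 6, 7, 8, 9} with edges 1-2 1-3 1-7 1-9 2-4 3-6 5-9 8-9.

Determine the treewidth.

A width-1 tree decomposition is:
Bags: B1 = {1, 2}  B2 = {1, 3}  B3 = {3, 6}  B4 = {1, 7}  B5 = {1, 9}  B6 = {8, 9}  B7 = {5, 9}  B8 = {2, 4}
Tree: B1–B2, B2–B3, B2–B4, B1–B5, B5–B6, B5–B7, B1–B8
Every bag has size at most 2, so the width is 2 − 1 = 1 and tw(G) ≤ 1. Any graph with an edge has treewidth ≥ 1, and G has the edge 1–2. The upper and lower bounds meet at 1, so that is the treewidth.

1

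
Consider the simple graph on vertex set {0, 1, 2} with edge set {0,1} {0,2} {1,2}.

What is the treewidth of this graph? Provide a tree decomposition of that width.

Treewidth 2.
One such decomposition:
Bags: B1 = {0, 1, 2}
Tree: (single bag)

With just one bag of size 3, the width is 3 − 1 = 2, so tw(G) ≤ 2. On the other hand G contains the 3-clique {0, 1, 2}. A clique must lie in a single bag of any decomposition, so no decomposition can have width below 2. The upper and lower bounds meet at 2, so that is the treewidth.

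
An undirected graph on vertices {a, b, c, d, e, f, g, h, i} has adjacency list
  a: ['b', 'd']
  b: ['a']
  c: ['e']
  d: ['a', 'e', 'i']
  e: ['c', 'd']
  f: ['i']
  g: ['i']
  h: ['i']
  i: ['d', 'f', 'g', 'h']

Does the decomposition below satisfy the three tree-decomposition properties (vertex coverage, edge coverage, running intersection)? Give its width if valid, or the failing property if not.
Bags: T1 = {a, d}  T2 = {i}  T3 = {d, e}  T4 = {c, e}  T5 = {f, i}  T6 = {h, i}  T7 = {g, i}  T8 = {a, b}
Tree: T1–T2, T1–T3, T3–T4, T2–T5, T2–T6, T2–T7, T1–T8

No — edge (d,i) lies in no bag.

A tree decomposition must satisfy three properties: every vertex lies in some bag; for every edge, both endpoints lie together in some bag; and for every vertex, the bags containing it form a connected subtree. Here edge (d,i) lies in no bag, so the decomposition is invalid.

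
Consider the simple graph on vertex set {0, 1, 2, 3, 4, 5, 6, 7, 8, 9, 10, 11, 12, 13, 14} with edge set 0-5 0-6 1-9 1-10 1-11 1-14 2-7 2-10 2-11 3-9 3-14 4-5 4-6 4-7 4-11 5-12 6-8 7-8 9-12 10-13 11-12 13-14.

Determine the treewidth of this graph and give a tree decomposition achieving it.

Every bag has size at most 4, so the width is 4 − 1 = 3 and tw(G) ≤ 3. For the lower bound: the 4 vertex sets {3,13,14}, {10}, {1}, {2,9,11,12} are disjoint, each induces a connected subgraph, and every pair is joined by at least one edge of G. Contracting each set to a single vertex therefore yields K_{4} as a minor, and since treewidth is minor-monotone, tw(G) ≥ tw(K_{4}) = 3. Combining the bounds, tw(G) = 3.

Treewidth 3.
One such decomposition:
Bags: B1 = {3, 10, 13, 14}  B2 = {1, 3, 10, 14}  B3 = {1, 3, 9, 10}  B4 = {1, 2, 9, 10}  B5 = {1, 2, 9, 11}  B6 = {2, 9, 11, 12}  B7 = {2, 7, 11, 12}  B8 = {4, 7, 11, 12}  B9 = {4, 5, 7, 12}  B10 = {4, 5, 7, 8}  B11 = {4, 5, 6, 8}  B12 = {0, 5, 6, 8}
Tree: B1–B2, B2–B3, B3–B4, B4–B5, B5–B6, B6–B7, B7–B8, B8–B9, B9–B10, B10–B11, B11–B12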